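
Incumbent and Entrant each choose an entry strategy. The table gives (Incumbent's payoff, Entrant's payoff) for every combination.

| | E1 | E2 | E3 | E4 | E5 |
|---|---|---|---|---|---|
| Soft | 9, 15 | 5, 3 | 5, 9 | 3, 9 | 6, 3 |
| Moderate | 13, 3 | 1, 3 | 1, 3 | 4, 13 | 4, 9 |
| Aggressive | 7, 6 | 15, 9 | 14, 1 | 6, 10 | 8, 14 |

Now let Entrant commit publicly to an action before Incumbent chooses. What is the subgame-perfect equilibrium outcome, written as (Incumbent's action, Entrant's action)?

Solve by backward induction (Entrant leads).
- E1: Incumbent compares 9, 13, 7 and picks Moderate; Entrant would get 3.
- E2: Incumbent compares 5, 1, 15 and picks Aggressive; Entrant would get 9.
- E3: Incumbent compares 5, 1, 14 and picks Aggressive; Entrant would get 1.
- E4: Incumbent compares 3, 4, 6 and picks Aggressive; Entrant would get 10.
- E5: Incumbent compares 6, 4, 8 and picks Aggressive; Entrant would get 14.
Maximizing over 3, 9, 1, 10, 14, Entrant chooses E5. Subgame-perfect outcome: (Aggressive, E5) with payoffs (8, 14).

(Aggressive, E5)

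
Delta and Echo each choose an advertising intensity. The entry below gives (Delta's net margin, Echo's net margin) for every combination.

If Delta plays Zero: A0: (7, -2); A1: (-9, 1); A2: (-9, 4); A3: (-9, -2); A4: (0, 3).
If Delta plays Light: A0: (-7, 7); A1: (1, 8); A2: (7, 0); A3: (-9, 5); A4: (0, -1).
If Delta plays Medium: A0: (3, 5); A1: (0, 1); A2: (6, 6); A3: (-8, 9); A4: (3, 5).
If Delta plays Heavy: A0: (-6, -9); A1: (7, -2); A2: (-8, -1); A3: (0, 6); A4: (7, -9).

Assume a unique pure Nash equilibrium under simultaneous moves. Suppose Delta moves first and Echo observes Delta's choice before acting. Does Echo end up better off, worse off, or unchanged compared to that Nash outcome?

Echo best-responds to each possible Delta move:
- Zero: Echo compares -2, 1, 4, -2, 3 and picks A2; Delta would get -9.
- Light: Echo compares 7, 8, 0, 5, -1 and picks A1; Delta would get 1.
- Medium: Echo compares 5, 1, 6, 9, 5 and picks A3; Delta would get -8.
- Heavy: Echo compares -9, -2, -1, 6, -9 and picks A3; Delta would get 0.
Maximizing over -9, 1, -8, 0, Delta chooses Light. Subgame-perfect outcome: (Light, A1) with payoffs (1, 8).
For the simultaneous game, intersect best replies.
Delta's best replies: A0→Zero; A1→Heavy; A2→Light; A3→Heavy; A4→Heavy.
Echo's best replies: Zero→A2; Light→A1; Medium→A3; Heavy→A3.
The unique mutual best reply is (Heavy, A3), giving (0, 6).
Echo earns 8 sequentially versus 6 at the Nash outcome: better off.

better off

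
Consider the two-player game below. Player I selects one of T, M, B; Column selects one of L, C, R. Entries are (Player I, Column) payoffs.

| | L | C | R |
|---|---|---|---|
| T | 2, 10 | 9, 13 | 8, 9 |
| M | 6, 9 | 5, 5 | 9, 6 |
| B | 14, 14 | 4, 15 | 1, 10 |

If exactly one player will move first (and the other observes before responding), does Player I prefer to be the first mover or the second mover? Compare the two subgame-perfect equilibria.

If Player I leads: Column's best replies are T→C, M→L, B→C; Player I's induced payoffs 9, 6, 4; outcome (T, C), payoffs (9, 13).
If Column leads: Player I's best replies are L→B, C→T, R→M; Column's induced payoffs 14, 13, 6; outcome (B, L), payoffs (14, 14).
Player I gets 9 moving first and 14 moving second, so Player I prefers to move second.

second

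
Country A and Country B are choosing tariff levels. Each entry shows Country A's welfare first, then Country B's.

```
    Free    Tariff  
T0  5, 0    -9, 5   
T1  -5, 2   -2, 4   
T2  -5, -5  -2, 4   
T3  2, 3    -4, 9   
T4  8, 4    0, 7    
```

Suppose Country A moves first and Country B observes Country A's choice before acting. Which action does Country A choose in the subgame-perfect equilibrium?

Country B best-responds to each possible Country A move:
- T0: BR = Tariff, leader payoff -9.
- T1: BR = Tariff, leader payoff -2.
- T2: BR = Tariff, leader payoff -2.
- T3: BR = Tariff, leader payoff -4.
- T4: BR = Tariff, leader payoff 0.
Maximizing over -9, -2, -2, -4, 0, Country A chooses T4. Subgame-perfect outcome: (T4, Tariff) with payoffs (0, 7).

T4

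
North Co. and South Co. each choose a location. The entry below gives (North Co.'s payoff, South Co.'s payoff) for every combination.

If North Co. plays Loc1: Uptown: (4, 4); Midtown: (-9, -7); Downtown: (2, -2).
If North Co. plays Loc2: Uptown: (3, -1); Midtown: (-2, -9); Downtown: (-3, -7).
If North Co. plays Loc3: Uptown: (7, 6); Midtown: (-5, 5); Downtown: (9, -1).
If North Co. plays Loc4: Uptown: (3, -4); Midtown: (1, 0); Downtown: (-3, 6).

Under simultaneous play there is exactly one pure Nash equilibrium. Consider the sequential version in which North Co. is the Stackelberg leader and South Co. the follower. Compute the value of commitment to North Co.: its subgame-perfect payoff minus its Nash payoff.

Backward induction with North Co. moving first.
- Loc1: BR = Uptown, leader payoff 4.
- Loc2: BR = Uptown, leader payoff 3.
- Loc3: BR = Uptown, leader payoff 7.
- Loc4: BR = Downtown, leader payoff -3.
Maximizing over 4, 3, 7, -3, North Co. chooses Loc3. Subgame-perfect outcome: (Loc3, Uptown) with payoffs (7, 6).
Now find the simultaneous Nash equilibrium.
North Co.'s best replies: Uptown→Loc3; Midtown→Loc4; Downtown→Loc3.
South Co.'s best replies: Loc1→Uptown; Loc2→Uptown; Loc3→Uptown; Loc4→Downtown.
Only (Loc3, Uptown) has each player best-responding; Nash payoffs (7, 6).
North Co.'s commitment gain: 7 − 7 = 0.

0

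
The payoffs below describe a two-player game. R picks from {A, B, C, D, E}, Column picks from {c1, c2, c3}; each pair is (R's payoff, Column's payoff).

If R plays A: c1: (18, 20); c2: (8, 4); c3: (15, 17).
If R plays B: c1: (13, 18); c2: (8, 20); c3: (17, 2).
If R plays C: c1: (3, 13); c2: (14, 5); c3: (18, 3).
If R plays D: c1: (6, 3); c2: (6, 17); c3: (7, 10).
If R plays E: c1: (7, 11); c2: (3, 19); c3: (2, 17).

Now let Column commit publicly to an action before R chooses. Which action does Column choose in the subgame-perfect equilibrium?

c1

Solve by backward induction (Column leads).
- c1 → R plays A (best of 18, 13, 3, 6, 7); Column gets 20.
- c2 → R plays C (best of 8, 8, 14, 6, 3); Column gets 5.
- c3 → R plays C (best of 15, 17, 18, 7, 2); Column gets 3.
Column's induced payoffs are 20, 5, 3, so Column commits to c1. Subgame-perfect outcome: (A, c1) with payoffs (18, 20).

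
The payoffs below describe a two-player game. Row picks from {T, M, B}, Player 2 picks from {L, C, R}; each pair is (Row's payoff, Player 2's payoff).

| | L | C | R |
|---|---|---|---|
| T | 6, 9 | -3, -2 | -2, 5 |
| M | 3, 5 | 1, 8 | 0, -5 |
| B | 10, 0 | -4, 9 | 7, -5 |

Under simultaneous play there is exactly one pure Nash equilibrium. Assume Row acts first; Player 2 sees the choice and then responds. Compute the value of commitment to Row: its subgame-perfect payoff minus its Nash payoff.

Player 2 best-responds to each possible Row move:
- T: Player 2 compares 9, -2, 5 and picks L; Row would get 6.
- M: Player 2 compares 5, 8, -5 and picks C; Row would get 1.
- B: Player 2 compares 0, 9, -5 and picks C; Row would get -4.
Row's induced payoffs are 6, 1, -4, so Row commits to T. Subgame-perfect outcome: (T, L) with payoffs (6, 9).
For the simultaneous game, intersect best replies.
Row's best replies: L→B; C→M; R→B.
Player 2's best replies: T→L; M→C; B→C.
Only (M, C) has each player best-responding; Nash payoffs (1, 8).
Row's commitment gain: 6 − 1 = 5.

5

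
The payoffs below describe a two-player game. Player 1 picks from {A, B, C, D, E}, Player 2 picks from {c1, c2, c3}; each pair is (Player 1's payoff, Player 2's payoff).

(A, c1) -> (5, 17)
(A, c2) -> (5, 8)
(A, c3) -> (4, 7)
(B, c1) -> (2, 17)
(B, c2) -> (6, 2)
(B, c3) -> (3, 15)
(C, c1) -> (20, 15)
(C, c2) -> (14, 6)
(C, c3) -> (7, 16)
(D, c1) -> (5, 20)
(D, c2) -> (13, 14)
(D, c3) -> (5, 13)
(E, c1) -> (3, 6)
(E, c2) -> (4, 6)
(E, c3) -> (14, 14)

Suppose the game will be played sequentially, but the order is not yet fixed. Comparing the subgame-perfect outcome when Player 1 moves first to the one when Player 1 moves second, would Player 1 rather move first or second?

If Player 1 leads: Player 2's best replies are A→c1, B→c1, C→c3, D→c1, E→c3; Player 1's induced payoffs 5, 2, 7, 5, 14; outcome (E, c3), payoffs (14, 14).
If Player 2 leads: Player 1's best replies are c1→C, c2→C, c3→E; Player 2's induced payoffs 15, 6, 14; outcome (C, c1), payoffs (20, 15).
Player 1 gets 14 moving first and 20 moving second, so Player 1 prefers to move second.

second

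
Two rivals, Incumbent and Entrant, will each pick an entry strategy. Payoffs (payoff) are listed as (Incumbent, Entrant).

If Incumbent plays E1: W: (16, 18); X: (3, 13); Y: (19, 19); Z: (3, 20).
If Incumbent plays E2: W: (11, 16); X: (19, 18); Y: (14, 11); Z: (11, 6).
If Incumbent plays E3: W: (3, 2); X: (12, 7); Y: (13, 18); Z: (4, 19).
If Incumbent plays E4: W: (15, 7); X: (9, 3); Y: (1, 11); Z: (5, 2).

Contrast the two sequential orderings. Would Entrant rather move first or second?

If Incumbent leads: Entrant's best replies are E1→Z, E2→X, E3→Z, E4→Y; Incumbent's induced payoffs 3, 19, 4, 1; outcome (E2, X), payoffs (19, 18).
If Entrant leads: Incumbent's best replies are W→E1, X→E2, Y→E1, Z→E2; Entrant's induced payoffs 18, 18, 19, 6; outcome (E1, Y), payoffs (19, 19).
Entrant gets 19 moving first and 18 moving second, so Entrant prefers to move first.

first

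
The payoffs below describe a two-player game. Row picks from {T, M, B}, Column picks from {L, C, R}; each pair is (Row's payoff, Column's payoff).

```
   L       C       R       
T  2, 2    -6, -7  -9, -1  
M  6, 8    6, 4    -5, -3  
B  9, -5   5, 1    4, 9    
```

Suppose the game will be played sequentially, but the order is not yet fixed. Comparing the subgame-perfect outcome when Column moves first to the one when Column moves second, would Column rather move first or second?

first

If Row leads: Column's best replies are T→L, M→L, B→R; Row's induced payoffs 2, 6, 4; outcome (M, L), payoffs (6, 8).
If Column leads: Row's best replies are L→B, C→M, R→B; Column's induced payoffs -5, 4, 9; outcome (B, R), payoffs (4, 9).
Column gets 9 moving first and 8 moving second, so Column prefers to move first.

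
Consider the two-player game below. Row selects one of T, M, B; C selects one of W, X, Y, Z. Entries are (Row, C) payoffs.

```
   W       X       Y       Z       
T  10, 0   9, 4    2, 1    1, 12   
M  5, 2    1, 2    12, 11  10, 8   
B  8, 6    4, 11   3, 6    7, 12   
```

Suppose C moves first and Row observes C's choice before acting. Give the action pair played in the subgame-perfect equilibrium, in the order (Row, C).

(M, Y)

Solve by backward induction (C leads).
- W: Row compares 10, 5, 8 and picks T; C would get 0.
- X: Row compares 9, 1, 4 and picks T; C would get 4.
- Y: Row compares 2, 12, 3 and picks M; C would get 11.
- Z: Row compares 1, 10, 7 and picks M; C would get 8.
Maximizing over 0, 4, 11, 8, C chooses Y. Subgame-perfect outcome: (M, Y) with payoffs (12, 11).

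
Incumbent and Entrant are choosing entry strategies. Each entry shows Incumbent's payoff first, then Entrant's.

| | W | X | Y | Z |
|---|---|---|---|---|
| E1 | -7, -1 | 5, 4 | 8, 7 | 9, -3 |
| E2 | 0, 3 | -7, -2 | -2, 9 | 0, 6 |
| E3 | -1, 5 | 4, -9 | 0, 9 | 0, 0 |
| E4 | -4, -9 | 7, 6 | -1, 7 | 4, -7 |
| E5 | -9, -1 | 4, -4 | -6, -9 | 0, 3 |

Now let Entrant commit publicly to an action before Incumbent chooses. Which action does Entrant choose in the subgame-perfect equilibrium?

Y

Incumbent best-responds to each possible Entrant move:
- W → Incumbent plays E2 (best of -7, 0, -1, -4, -9); Entrant gets 3.
- X → Incumbent plays E4 (best of 5, -7, 4, 7, 4); Entrant gets 6.
- Y → Incumbent plays E1 (best of 8, -2, 0, -1, -6); Entrant gets 7.
- Z → Incumbent plays E1 (best of 9, 0, 0, 4, 0); Entrant gets -3.
Maximizing over 3, 6, 7, -3, Entrant chooses Y. Subgame-perfect outcome: (E1, Y) with payoffs (8, 7).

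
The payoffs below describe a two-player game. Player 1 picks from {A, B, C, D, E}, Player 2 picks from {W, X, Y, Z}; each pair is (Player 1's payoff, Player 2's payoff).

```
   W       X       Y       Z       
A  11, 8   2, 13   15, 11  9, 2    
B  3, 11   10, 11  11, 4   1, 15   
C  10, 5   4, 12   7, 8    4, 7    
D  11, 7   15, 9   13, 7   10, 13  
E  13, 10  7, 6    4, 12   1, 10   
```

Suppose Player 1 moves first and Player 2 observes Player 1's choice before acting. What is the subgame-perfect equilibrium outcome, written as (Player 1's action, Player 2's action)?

(D, Z)

Work backward from Player 2's decision.
- A: BR = X, leader payoff 2.
- B: BR = Z, leader payoff 1.
- C: BR = X, leader payoff 4.
- D: BR = Z, leader payoff 10.
- E: BR = Y, leader payoff 4.
Maximizing over 2, 1, 4, 10, 4, Player 1 chooses D. Subgame-perfect outcome: (D, Z) with payoffs (10, 13).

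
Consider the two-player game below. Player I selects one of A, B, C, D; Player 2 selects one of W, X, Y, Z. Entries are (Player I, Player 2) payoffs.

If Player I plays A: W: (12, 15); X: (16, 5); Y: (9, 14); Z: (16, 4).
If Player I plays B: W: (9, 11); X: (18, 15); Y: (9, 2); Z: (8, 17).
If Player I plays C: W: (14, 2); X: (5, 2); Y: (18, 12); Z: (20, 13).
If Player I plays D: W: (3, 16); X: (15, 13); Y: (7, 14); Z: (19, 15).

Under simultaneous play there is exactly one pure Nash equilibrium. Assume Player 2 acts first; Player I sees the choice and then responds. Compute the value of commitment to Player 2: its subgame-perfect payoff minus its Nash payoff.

Backward induction with Player 2 moving first.
- W: BR = C, leader payoff 2.
- X: BR = B, leader payoff 15.
- Y: BR = C, leader payoff 12.
- Z: BR = C, leader payoff 13.
Maximizing over 2, 15, 12, 13, Player 2 chooses X. Subgame-perfect outcome: (B, X) with payoffs (18, 15).
Under simultaneous play:
Player I's best replies: W→C; X→B; Y→C; Z→C.
Player 2's best replies: A→W; B→Z; C→Z; D→W.
Only (C, Z) has each player best-responding; Nash payoffs (20, 13).
Player 2's commitment gain: 15 − 13 = 2.

2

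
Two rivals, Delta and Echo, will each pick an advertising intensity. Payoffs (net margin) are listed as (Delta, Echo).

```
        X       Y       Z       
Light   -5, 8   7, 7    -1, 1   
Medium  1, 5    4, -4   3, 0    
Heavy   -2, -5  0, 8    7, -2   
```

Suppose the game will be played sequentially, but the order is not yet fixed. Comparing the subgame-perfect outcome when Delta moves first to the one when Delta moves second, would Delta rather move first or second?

If Delta leads: Echo's best replies are Light→X, Medium→X, Heavy→Y; Delta's induced payoffs -5, 1, 0; outcome (Medium, X), payoffs (1, 5).
If Echo leads: Delta's best replies are X→Medium, Y→Light, Z→Heavy; Echo's induced payoffs 5, 7, -2; outcome (Light, Y), payoffs (7, 7).
Delta gets 1 moving first and 7 moving second, so Delta prefers to move second.

second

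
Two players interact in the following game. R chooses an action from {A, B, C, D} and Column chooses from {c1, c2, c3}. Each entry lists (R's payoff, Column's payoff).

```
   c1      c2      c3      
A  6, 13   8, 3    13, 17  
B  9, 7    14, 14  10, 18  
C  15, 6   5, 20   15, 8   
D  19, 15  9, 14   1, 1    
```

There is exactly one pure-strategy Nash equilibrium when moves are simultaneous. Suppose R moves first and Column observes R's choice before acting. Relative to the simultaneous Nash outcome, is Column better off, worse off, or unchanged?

unchanged

Solve by backward induction (R leads).
- A → Column plays c3 (best of 13, 3, 17); R gets 13.
- B → Column plays c3 (best of 7, 14, 18); R gets 10.
- C → Column plays c2 (best of 6, 20, 8); R gets 5.
- D → Column plays c1 (best of 15, 14, 1); R gets 19.
Maximizing over 13, 10, 5, 19, R chooses D. Subgame-perfect outcome: (D, c1) with payoffs (19, 15).
Under simultaneous play:
R's best replies: c1→D; c2→B; c3→C.
Column's best replies: A→c3; B→c3; C→c2; D→c1.
Only (D, c1) has each player best-responding; Nash payoffs (19, 15).
Column earns 15 sequentially versus 15 at the Nash outcome: unchanged.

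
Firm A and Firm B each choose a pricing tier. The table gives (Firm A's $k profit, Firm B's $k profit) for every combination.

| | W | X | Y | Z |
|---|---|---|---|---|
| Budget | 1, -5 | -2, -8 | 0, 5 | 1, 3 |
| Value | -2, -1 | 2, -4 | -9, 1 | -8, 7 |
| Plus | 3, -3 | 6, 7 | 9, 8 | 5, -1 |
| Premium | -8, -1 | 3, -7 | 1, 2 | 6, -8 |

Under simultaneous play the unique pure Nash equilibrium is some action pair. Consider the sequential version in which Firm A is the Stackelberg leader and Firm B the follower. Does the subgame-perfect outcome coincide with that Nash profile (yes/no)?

yes

Firm B best-responds to each possible Firm A move:
- Budget → Firm B plays Y (best of -5, -8, 5, 3); Firm A gets 0.
- Value → Firm B plays Z (best of -1, -4, 1, 7); Firm A gets -8.
- Plus → Firm B plays Y (best of -3, 7, 8, -1); Firm A gets 9.
- Premium → Firm B plays Y (best of -1, -7, 2, -8); Firm A gets 1.
Among 0, -8, 9, 1, the best is 9 at Plus. Subgame-perfect outcome: (Plus, Y) with payoffs (9, 8).
Now find the simultaneous Nash equilibrium.
Firm A's best replies: W→Plus; X→Plus; Y→Plus; Z→Premium.
Firm B's best replies: Budget→Y; Value→Z; Plus→Y; Premium→Y.
The unique mutual best reply is (Plus, Y), giving (9, 8).
Sequential outcome (Plus, Y) coincides with the Nash profile (Plus, Y).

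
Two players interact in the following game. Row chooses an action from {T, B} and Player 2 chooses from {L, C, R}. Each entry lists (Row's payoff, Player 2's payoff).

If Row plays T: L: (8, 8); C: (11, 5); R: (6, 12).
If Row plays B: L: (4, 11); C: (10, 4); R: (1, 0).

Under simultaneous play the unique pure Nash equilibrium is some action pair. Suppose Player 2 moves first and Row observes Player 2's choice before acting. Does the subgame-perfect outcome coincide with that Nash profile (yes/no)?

yes

Solve by backward induction (Player 2 leads).
- L → Row plays T (best of 8, 4); Player 2 gets 8.
- C → Row plays T (best of 11, 10); Player 2 gets 5.
- R → Row plays T (best of 6, 1); Player 2 gets 12.
Among 8, 5, 12, the best is 12 at R. Subgame-perfect outcome: (T, R) with payoffs (6, 12).
For the simultaneous game, intersect best replies.
Row's best replies: L→T; C→T; R→T.
Player 2's best replies: T→R; B→L.
Only (T, R) has each player best-responding; Nash payoffs (6, 12).
Sequential outcome (T, R) coincides with the Nash profile (T, R).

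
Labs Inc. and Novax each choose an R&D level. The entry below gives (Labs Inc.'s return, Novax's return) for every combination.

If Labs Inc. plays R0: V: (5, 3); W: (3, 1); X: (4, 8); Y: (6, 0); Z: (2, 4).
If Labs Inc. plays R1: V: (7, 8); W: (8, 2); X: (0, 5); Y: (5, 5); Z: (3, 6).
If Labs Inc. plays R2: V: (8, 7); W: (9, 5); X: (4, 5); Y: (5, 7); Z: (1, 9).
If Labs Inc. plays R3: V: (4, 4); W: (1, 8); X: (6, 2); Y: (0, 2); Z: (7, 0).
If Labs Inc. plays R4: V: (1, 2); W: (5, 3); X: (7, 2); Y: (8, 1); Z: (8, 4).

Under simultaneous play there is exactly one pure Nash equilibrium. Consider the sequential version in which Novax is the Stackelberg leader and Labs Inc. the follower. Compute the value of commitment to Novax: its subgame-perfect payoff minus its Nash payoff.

3

Labs Inc. best-responds to each possible Novax move:
- V → Labs Inc. plays R2 (best of 5, 7, 8, 4, 1); Novax gets 7.
- W → Labs Inc. plays R2 (best of 3, 8, 9, 1, 5); Novax gets 5.
- X → Labs Inc. plays R4 (best of 4, 0, 4, 6, 7); Novax gets 2.
- Y → Labs Inc. plays R4 (best of 6, 5, 5, 0, 8); Novax gets 1.
- Z → Labs Inc. plays R4 (best of 2, 3, 1, 7, 8); Novax gets 4.
Maximizing over 7, 5, 2, 1, 4, Novax chooses V. Subgame-perfect outcome: (R2, V) with payoffs (8, 7).
For the simultaneous game, intersect best replies.
Labs Inc.'s best replies: V→R2; W→R2; X→R4; Y→R4; Z→R4.
Novax's best replies: R0→X; R1→V; R2→Z; R3→W; R4→Z.
The unique mutual best reply is (R4, Z), giving (8, 4).
Novax's commitment gain: 7 − 4 = 3.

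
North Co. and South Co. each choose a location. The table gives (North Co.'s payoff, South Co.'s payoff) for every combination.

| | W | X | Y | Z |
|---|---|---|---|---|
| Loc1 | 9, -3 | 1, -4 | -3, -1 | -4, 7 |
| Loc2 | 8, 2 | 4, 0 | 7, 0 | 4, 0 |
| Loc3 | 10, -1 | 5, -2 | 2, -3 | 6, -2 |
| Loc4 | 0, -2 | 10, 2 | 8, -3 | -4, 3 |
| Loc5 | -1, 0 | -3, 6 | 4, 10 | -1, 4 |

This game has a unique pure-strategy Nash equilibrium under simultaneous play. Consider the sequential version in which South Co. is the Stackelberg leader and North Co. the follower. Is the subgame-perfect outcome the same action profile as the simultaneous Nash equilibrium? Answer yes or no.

Work backward from North Co.'s decision.
- W: North Co. compares 9, 8, 10, 0, -1 and picks Loc3; South Co. would get -1.
- X: North Co. compares 1, 4, 5, 10, -3 and picks Loc4; South Co. would get 2.
- Y: North Co. compares -3, 7, 2, 8, 4 and picks Loc4; South Co. would get -3.
- Z: North Co. compares -4, 4, 6, -4, -1 and picks Loc3; South Co. would get -2.
Maximizing over -1, 2, -3, -2, South Co. chooses X. Subgame-perfect outcome: (Loc4, X) with payoffs (10, 2).
Now find the simultaneous Nash equilibrium.
North Co.'s best replies: W→Loc3; X→Loc4; Y→Loc4; Z→Loc3.
South Co.'s best replies: Loc1→Z; Loc2→W; Loc3→W; Loc4→Z; Loc5→Y.
Only (Loc3, W) has each player best-responding; Nash payoffs (10, -1).
Sequential outcome (Loc4, X) differs from the Nash profile (Loc3, W).

no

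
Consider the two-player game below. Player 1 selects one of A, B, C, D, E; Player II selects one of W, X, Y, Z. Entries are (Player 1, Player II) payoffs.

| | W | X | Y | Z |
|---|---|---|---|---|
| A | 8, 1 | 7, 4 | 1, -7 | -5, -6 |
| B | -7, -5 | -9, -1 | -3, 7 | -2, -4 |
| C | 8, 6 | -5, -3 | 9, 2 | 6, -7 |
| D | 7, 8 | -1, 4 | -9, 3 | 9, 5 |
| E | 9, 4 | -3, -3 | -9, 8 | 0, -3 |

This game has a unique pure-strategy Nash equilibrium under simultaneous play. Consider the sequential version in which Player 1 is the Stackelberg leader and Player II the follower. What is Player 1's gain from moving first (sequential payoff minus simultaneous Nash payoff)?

Backward induction with Player 1 moving first.
- A: Player II compares 1, 4, -7, -6 and picks X; Player 1 would get 7.
- B: Player II compares -5, -1, 7, -4 and picks Y; Player 1 would get -3.
- C: Player II compares 6, -3, 2, -7 and picks W; Player 1 would get 8.
- D: Player II compares 8, 4, 3, 5 and picks W; Player 1 would get 7.
- E: Player II compares 4, -3, 8, -3 and picks Y; Player 1 would get -9.
Maximizing over 7, -3, 8, 7, -9, Player 1 chooses C. Subgame-perfect outcome: (C, W) with payoffs (8, 6).
Now find the simultaneous Nash equilibrium.
Player 1's best replies: W→E; X→A; Y→C; Z→D.
Player II's best replies: A→X; B→Y; C→W; D→W; E→Y.
The unique mutual best reply is (A, X), giving (7, 4).
Player 1's commitment gain: 8 − 7 = 1.

1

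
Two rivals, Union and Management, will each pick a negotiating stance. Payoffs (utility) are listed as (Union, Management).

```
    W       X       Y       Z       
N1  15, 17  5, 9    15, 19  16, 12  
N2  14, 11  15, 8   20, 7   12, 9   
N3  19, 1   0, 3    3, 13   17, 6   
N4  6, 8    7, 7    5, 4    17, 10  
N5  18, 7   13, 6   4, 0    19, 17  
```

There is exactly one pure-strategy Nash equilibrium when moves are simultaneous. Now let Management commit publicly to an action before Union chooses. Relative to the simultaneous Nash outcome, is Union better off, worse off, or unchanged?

unchanged

Backward induction with Management moving first.
- W: BR = N3, leader payoff 1.
- X: BR = N2, leader payoff 8.
- Y: BR = N2, leader payoff 7.
- Z: BR = N5, leader payoff 17.
Management's induced payoffs are 1, 8, 7, 17, so Management commits to Z. Subgame-perfect outcome: (N5, Z) with payoffs (19, 17).
Now find the simultaneous Nash equilibrium.
Union's best replies: W→N3; X→N2; Y→N2; Z→N5.
Management's best replies: N1→Y; N2→W; N3→Y; N4→Z; N5→Z.
Only (N5, Z) has each player best-responding; Nash payoffs (19, 17).
Union earns 19 sequentially versus 19 at the Nash outcome: unchanged.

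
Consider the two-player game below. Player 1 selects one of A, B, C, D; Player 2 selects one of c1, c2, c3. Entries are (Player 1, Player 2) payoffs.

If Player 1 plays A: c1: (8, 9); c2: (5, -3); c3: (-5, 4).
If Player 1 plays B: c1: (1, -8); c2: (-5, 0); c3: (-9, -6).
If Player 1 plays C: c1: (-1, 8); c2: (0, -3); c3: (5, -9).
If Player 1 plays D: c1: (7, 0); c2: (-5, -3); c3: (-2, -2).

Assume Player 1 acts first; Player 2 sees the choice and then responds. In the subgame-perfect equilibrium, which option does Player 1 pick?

Solve by backward induction (Player 1 leads).
- A → Player 2 plays c1 (best of 9, -3, 4); Player 1 gets 8.
- B → Player 2 plays c2 (best of -8, 0, -6); Player 1 gets -5.
- C → Player 2 plays c1 (best of 8, -3, -9); Player 1 gets -1.
- D → Player 2 plays c1 (best of 0, -3, -2); Player 1 gets 7.
Among 8, -5, -1, 7, the best is 8 at A. Subgame-perfect outcome: (A, c1) with payoffs (8, 9).

A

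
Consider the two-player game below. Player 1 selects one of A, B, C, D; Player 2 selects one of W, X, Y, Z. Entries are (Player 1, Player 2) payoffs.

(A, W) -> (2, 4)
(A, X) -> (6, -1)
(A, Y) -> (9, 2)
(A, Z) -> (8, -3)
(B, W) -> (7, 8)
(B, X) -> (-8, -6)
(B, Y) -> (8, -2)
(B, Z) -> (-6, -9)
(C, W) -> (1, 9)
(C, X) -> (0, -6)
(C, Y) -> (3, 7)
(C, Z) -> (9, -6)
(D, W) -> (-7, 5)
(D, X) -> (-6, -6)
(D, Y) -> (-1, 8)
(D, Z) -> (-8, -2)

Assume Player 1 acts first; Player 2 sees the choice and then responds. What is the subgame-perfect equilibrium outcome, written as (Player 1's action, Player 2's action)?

(B, W)

Work backward from Player 2's decision.
- A: Player 2 compares 4, -1, 2, -3 and picks W; Player 1 would get 2.
- B: Player 2 compares 8, -6, -2, -9 and picks W; Player 1 would get 7.
- C: Player 2 compares 9, -6, 7, -6 and picks W; Player 1 would get 1.
- D: Player 2 compares 5, -6, 8, -2 and picks Y; Player 1 would get -1.
Player 1's induced payoffs are 2, 7, 1, -1, so Player 1 commits to B. Subgame-perfect outcome: (B, W) with payoffs (7, 8).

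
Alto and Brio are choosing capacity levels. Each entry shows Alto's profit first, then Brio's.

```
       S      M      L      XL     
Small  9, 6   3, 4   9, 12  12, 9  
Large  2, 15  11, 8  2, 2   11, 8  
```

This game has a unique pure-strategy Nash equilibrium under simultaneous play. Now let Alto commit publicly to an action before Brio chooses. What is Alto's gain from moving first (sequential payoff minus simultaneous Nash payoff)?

Brio best-responds to each possible Alto move:
- Small: Brio compares 6, 4, 12, 9 and picks L; Alto would get 9.
- Large: Brio compares 15, 8, 2, 8 and picks S; Alto would get 2.
Alto's induced payoffs are 9, 2, so Alto commits to Small. Subgame-perfect outcome: (Small, L) with payoffs (9, 12).
Under simultaneous play:
Alto's best replies: S→Small; M→Large; L→Small; XL→Small.
Brio's best replies: Small→L; Large→S.
Only (Small, L) has each player best-responding; Nash payoffs (9, 12).
Alto's commitment gain: 9 − 9 = 0.

0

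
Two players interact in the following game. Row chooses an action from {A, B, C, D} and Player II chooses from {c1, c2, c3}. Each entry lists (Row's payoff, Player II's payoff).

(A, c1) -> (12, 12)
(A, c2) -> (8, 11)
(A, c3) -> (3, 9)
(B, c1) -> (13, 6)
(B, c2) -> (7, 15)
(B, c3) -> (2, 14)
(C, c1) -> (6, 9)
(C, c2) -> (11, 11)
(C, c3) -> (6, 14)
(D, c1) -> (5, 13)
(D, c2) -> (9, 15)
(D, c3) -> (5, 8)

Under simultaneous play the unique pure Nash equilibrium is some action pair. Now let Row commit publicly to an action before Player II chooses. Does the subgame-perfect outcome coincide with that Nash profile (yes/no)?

Backward induction with Row moving first.
- A → Player II plays c1 (best of 12, 11, 9); Row gets 12.
- B → Player II plays c2 (best of 6, 15, 14); Row gets 7.
- C → Player II plays c3 (best of 9, 11, 14); Row gets 6.
- D → Player II plays c2 (best of 13, 15, 8); Row gets 9.
Maximizing over 12, 7, 6, 9, Row chooses A. Subgame-perfect outcome: (A, c1) with payoffs (12, 12).
Now find the simultaneous Nash equilibrium.
Row's best replies: c1→B; c2→C; c3→C.
Player II's best replies: A→c1; B→c2; C→c3; D→c2.
The unique mutual best reply is (C, c3), giving (6, 14).
Sequential outcome (A, c1) differs from the Nash profile (C, c3).

no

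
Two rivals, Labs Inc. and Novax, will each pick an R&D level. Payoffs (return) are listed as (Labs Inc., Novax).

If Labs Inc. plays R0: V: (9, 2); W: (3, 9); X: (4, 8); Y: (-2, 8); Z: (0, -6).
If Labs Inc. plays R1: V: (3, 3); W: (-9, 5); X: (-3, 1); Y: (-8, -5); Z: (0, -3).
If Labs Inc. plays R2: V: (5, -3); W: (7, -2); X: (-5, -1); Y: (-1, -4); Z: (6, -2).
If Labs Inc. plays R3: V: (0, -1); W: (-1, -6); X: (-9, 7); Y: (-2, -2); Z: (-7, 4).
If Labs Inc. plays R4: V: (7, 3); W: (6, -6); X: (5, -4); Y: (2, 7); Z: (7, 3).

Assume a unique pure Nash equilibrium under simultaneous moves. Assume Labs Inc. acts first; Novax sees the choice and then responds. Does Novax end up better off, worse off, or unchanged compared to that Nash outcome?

better off

Backward induction with Labs Inc. moving first.
- R0: BR = W, leader payoff 3.
- R1: BR = W, leader payoff -9.
- R2: BR = X, leader payoff -5.
- R3: BR = X, leader payoff -9.
- R4: BR = Y, leader payoff 2.
Maximizing over 3, -9, -5, -9, 2, Labs Inc. chooses R0. Subgame-perfect outcome: (R0, W) with payoffs (3, 9).
Under simultaneous play:
Labs Inc.'s best replies: V→R0; W→R2; X→R4; Y→R4; Z→R4.
Novax's best replies: R0→W; R1→W; R2→X; R3→X; R4→Y.
The unique mutual best reply is (R4, Y), giving (2, 7).
Novax earns 9 sequentially versus 7 at the Nash outcome: better off.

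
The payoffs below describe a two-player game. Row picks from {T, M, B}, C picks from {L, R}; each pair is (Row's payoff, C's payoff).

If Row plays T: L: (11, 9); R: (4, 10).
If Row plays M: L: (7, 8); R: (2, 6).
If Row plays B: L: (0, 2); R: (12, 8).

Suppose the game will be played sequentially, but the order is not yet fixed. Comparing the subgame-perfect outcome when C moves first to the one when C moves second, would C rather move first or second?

If Row leads: C's best replies are T→R, M→L, B→R; Row's induced payoffs 4, 7, 12; outcome (B, R), payoffs (12, 8).
If C leads: Row's best replies are L→T, R→B; C's induced payoffs 9, 8; outcome (T, L), payoffs (11, 9).
C gets 9 moving first and 8 moving second, so C prefers to move first.

first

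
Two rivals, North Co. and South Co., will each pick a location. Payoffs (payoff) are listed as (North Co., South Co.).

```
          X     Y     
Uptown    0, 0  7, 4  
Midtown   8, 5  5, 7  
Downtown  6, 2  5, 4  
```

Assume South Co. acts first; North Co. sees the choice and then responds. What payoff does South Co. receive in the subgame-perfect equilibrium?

North Co. best-responds to each possible South Co. move:
- X: North Co. compares 0, 8, 6 and picks Midtown; South Co. would get 5.
- Y: North Co. compares 7, 5, 5 and picks Uptown; South Co. would get 4.
South Co.'s induced payoffs are 5, 4, so South Co. commits to X. Subgame-perfect outcome: (Midtown, X) with payoffs (8, 5).

5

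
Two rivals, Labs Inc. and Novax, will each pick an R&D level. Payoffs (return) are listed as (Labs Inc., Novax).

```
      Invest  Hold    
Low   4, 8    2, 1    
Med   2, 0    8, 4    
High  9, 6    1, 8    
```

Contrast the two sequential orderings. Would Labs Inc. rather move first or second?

If Labs Inc. leads: Novax's best replies are Low→Invest, Med→Hold, High→Hold; Labs Inc.'s induced payoffs 4, 8, 1; outcome (Med, Hold), payoffs (8, 4).
If Novax leads: Labs Inc.'s best replies are Invest→High, Hold→Med; Novax's induced payoffs 6, 4; outcome (High, Invest), payoffs (9, 6).
Labs Inc. gets 8 moving first and 9 moving second, so Labs Inc. prefers to move second.

second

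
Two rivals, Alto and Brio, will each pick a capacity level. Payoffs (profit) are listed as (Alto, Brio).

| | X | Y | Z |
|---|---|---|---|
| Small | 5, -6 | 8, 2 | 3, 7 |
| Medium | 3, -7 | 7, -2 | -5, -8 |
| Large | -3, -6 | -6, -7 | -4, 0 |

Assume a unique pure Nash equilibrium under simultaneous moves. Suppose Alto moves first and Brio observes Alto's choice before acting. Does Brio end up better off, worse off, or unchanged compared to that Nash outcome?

Work backward from Brio's decision.
- Small: BR = Z, leader payoff 3.
- Medium: BR = Y, leader payoff 7.
- Large: BR = Z, leader payoff -4.
Among 3, 7, -4, the best is 7 at Medium. Subgame-perfect outcome: (Medium, Y) with payoffs (7, -2).
Now find the simultaneous Nash equilibrium.
Alto's best replies: X→Small; Y→Small; Z→Small.
Brio's best replies: Small→Z; Medium→Y; Large→Z.
Only (Small, Z) has each player best-responding; Nash payoffs (3, 7).
Brio earns -2 sequentially versus 7 at the Nash outcome: worse off.

worse off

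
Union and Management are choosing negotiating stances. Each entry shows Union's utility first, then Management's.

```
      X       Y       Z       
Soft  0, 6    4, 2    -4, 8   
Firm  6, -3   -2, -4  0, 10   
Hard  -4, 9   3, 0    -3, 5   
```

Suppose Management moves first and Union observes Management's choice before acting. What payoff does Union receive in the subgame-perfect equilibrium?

0

Backward induction with Management moving first.
- X: BR = Firm, leader payoff -3.
- Y: BR = Soft, leader payoff 2.
- Z: BR = Firm, leader payoff 10.
Among -3, 2, 10, the best is 10 at Z. Subgame-perfect outcome: (Firm, Z) with payoffs (0, 10).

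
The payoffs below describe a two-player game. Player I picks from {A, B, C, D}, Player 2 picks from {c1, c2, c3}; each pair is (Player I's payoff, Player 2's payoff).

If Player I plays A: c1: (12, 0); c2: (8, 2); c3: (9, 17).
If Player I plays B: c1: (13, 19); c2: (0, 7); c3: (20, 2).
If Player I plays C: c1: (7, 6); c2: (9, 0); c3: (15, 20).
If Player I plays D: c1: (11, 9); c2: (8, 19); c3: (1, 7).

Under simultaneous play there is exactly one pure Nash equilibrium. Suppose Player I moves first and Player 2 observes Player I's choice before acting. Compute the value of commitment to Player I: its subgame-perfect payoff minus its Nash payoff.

Solve by backward induction (Player I leads).
- A: Player 2 compares 0, 2, 17 and picks c3; Player I would get 9.
- B: Player 2 compares 19, 7, 2 and picks c1; Player I would get 13.
- C: Player 2 compares 6, 0, 20 and picks c3; Player I would get 15.
- D: Player 2 compares 9, 19, 7 and picks c2; Player I would get 8.
Player I's induced payoffs are 9, 13, 15, 8, so Player I commits to C. Subgame-perfect outcome: (C, c3) with payoffs (15, 20).
Now find the simultaneous Nash equilibrium.
Player I's best replies: c1→B; c2→C; c3→B.
Player 2's best replies: A→c3; B→c1; C→c3; D→c2.
The unique mutual best reply is (B, c1), giving (13, 19).
Player I's commitment gain: 15 − 13 = 2.

2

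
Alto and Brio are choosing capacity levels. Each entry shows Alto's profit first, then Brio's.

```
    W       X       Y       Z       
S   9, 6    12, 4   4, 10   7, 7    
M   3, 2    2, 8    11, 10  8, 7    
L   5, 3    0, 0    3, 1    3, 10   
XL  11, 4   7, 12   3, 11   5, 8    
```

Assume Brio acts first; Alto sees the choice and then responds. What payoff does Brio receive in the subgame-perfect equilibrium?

10

Work backward from Alto's decision.
- W: BR = XL, leader payoff 4.
- X: BR = S, leader payoff 4.
- Y: BR = M, leader payoff 10.
- Z: BR = M, leader payoff 7.
Brio's induced payoffs are 4, 4, 10, 7, so Brio commits to Y. Subgame-perfect outcome: (M, Y) with payoffs (11, 10).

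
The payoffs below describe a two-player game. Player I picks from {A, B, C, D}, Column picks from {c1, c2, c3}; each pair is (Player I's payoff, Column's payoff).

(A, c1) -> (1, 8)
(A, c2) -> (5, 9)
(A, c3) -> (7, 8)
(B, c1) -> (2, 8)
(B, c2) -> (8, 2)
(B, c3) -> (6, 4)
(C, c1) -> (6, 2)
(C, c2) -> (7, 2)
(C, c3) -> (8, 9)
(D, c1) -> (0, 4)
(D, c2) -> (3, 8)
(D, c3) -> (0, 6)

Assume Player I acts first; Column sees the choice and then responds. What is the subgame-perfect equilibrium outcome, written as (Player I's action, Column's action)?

(C, c3)

Solve by backward induction (Player I leads).
- A: Column compares 8, 9, 8 and picks c2; Player I would get 5.
- B: Column compares 8, 2, 4 and picks c1; Player I would get 2.
- C: Column compares 2, 2, 9 and picks c3; Player I would get 8.
- D: Column compares 4, 8, 6 and picks c2; Player I would get 3.
Maximizing over 5, 2, 8, 3, Player I chooses C. Subgame-perfect outcome: (C, c3) with payoffs (8, 9).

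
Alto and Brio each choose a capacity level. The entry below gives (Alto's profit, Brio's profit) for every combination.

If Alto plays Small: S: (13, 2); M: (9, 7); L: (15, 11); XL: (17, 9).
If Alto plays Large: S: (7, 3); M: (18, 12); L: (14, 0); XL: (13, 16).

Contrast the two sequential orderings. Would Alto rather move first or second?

second

If Alto leads: Brio's best replies are Small→L, Large→XL; Alto's induced payoffs 15, 13; outcome (Small, L), payoffs (15, 11).
If Brio leads: Alto's best replies are S→Small, M→Large, L→Small, XL→Small; Brio's induced payoffs 2, 12, 11, 9; outcome (Large, M), payoffs (18, 12).
Alto gets 15 moving first and 18 moving second, so Alto prefers to move second.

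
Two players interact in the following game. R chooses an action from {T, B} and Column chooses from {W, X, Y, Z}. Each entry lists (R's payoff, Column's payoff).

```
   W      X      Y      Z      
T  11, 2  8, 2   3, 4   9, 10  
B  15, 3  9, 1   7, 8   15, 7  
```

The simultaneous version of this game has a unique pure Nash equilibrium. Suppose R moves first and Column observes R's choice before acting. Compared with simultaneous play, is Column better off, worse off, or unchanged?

better off

Work backward from Column's decision.
- T: BR = Z, leader payoff 9.
- B: BR = Y, leader payoff 7.
R's induced payoffs are 9, 7, so R commits to T. Subgame-perfect outcome: (T, Z) with payoffs (9, 10).
Now find the simultaneous Nash equilibrium.
R's best replies: W→B; X→B; Y→B; Z→B.
Column's best replies: T→Z; B→Y.
Only (B, Y) has each player best-responding; Nash payoffs (7, 8).
Column earns 10 sequentially versus 8 at the Nash outcome: better off.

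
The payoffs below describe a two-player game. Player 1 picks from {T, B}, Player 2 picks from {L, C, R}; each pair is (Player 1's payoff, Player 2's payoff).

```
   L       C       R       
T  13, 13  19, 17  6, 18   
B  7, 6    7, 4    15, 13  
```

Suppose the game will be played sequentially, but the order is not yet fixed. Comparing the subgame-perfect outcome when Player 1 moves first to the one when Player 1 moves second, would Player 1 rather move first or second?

If Player 1 leads: Player 2's best replies are T→R, B→R; Player 1's induced payoffs 6, 15; outcome (B, R), payoffs (15, 13).
If Player 2 leads: Player 1's best replies are L→T, C→T, R→B; Player 2's induced payoffs 13, 17, 13; outcome (T, C), payoffs (19, 17).
Player 1 gets 15 moving first and 19 moving second, so Player 1 prefers to move second.

second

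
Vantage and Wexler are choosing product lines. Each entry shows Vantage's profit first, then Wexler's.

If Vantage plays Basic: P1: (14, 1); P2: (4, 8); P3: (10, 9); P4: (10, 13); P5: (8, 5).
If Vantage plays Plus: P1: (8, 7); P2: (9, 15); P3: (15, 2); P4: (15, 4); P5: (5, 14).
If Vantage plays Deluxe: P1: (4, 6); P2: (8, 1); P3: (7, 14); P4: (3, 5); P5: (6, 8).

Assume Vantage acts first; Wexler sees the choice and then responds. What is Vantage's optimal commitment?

Basic

Wexler best-responds to each possible Vantage move:
- Basic → Wexler plays P4 (best of 1, 8, 9, 13, 5); Vantage gets 10.
- Plus → Wexler plays P2 (best of 7, 15, 2, 4, 14); Vantage gets 9.
- Deluxe → Wexler plays P3 (best of 6, 1, 14, 5, 8); Vantage gets 7.
Vantage's induced payoffs are 10, 9, 7, so Vantage commits to Basic. Subgame-perfect outcome: (Basic, P4) with payoffs (10, 13).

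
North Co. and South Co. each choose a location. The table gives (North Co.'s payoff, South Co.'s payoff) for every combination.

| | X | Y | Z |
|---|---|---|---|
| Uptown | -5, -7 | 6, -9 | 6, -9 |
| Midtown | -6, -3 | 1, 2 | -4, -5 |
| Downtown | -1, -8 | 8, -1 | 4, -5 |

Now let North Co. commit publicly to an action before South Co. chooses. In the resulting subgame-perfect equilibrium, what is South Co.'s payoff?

-1

South Co. best-responds to each possible North Co. move:
- Uptown: South Co. compares -7, -9, -9 and picks X; North Co. would get -5.
- Midtown: South Co. compares -3, 2, -5 and picks Y; North Co. would get 1.
- Downtown: South Co. compares -8, -1, -5 and picks Y; North Co. would get 8.
Maximizing over -5, 1, 8, North Co. chooses Downtown. Subgame-perfect outcome: (Downtown, Y) with payoffs (8, -1).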